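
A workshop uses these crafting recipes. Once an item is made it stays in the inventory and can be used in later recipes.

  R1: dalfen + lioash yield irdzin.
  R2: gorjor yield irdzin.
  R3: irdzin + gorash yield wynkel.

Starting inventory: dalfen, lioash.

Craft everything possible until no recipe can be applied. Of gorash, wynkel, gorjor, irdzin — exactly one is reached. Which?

Using R1, dalfen and lioash make irdzin.
No rule produces gorjor, and it is not given. wynkel would need irdzin and gorash (R3), but gorash is never obtained. No rule produces gorash, and it is not given.

irdzin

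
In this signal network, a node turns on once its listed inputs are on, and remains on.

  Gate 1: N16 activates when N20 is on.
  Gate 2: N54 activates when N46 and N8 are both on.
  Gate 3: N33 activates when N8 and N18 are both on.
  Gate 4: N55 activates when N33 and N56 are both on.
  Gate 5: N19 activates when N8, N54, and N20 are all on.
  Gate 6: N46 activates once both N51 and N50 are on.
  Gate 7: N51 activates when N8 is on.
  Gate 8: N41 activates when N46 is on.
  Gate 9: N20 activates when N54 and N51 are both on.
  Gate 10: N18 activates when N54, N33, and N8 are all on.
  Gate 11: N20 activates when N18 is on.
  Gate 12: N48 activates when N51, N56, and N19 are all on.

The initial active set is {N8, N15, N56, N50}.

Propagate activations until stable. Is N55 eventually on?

N55 would need N33 and N56 (Gate 4), but N33 never turns on.

No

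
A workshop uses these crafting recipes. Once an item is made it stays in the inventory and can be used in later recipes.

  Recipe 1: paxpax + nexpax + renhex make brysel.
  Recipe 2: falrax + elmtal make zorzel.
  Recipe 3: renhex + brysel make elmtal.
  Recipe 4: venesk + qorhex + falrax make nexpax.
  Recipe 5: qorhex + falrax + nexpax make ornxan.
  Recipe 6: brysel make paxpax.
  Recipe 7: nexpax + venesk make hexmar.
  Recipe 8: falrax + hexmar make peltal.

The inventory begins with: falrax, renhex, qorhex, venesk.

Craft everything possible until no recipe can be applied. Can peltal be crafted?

venesk + qorhex + falrax → nexpax (Recipe 4).
Using Recipe 7, nexpax and venesk make hexmar.
Using Recipe 8, falrax and hexmar make peltal.

Yes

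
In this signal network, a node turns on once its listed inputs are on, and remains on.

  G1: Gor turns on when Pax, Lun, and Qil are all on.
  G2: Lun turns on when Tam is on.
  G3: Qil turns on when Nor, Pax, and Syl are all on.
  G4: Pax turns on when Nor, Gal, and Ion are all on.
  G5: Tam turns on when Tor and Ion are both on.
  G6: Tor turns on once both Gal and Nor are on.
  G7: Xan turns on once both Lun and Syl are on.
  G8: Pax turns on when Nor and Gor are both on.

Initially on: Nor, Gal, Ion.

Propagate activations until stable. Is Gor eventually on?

Gor would need Pax, Lun, and Qil (G1), but Qil never turns on.

No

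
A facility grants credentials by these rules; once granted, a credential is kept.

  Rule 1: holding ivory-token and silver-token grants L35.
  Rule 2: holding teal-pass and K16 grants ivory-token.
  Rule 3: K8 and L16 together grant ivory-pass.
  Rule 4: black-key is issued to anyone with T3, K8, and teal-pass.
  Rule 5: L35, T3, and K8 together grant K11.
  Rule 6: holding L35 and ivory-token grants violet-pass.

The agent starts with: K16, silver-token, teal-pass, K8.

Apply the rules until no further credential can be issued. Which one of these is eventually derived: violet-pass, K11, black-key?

Holding teal-pass and K16 grants ivory-token (Rule 2).
Holding ivory-token and silver-token grants L35 (Rule 1).
Holding L35 and ivory-token grants violet-pass (Rule 6).
black-key would need T3, K8, and teal-pass (Rule 4), but T3 is never granted. K11 would need L35, T3, and K8 (Rule 5), but T3 is never granted.

violet-pass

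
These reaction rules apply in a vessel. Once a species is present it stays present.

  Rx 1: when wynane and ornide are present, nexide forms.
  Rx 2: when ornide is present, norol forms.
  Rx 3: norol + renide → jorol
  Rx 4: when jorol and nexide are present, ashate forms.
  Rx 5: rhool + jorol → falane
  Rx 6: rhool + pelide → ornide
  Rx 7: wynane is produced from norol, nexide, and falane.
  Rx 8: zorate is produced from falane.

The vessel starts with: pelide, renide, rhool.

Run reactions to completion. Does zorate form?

rhool and pelide present → ornide forms (Rx 6).
ornide present → norol forms (Rx 2).
norol and renide present → jorol forms (Rx 3).
rhool and jorol present → falane forms (Rx 5).
falane present → zorate forms (Rx 8).

Yes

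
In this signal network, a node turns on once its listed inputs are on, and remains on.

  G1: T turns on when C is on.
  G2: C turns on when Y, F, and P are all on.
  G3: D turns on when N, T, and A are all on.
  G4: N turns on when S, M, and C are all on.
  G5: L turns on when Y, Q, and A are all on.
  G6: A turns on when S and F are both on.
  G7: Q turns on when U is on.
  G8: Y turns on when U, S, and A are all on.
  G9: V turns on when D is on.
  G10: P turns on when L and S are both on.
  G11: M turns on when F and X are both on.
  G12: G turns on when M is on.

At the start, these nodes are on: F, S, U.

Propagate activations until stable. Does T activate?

G7: U on → Q on.
S and F are on, so A turns on (G6).
U, S, and A are on, so Y turns on (G8).
Y, Q, and A are on, so L turns on (G5).
G10: L and S on → P on.
Y, F, and P are on, so C turns on (G2).
G1: C on → T on.

Yes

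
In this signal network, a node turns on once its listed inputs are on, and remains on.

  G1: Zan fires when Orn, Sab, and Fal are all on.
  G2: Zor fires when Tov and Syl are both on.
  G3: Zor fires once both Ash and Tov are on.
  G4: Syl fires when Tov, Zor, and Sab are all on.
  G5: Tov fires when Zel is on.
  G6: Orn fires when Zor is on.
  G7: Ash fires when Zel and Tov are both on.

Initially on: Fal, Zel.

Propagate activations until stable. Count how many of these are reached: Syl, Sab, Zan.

Syl would need Tov, Zor, and Sab (G4), but Sab never turns on.
No rule produces Sab, and it is not given.
Zan would need Orn, Sab, and Fal (G1), but Sab never turns on.
None of the 3 are reached.

0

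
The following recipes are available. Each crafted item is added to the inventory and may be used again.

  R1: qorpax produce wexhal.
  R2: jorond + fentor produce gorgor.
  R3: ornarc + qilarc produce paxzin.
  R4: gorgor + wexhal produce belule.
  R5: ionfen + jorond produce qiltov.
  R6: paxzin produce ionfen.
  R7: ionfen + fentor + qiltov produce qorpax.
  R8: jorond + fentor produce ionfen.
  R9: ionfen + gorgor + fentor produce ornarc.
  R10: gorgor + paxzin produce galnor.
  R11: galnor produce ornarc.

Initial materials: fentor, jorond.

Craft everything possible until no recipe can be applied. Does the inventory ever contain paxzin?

No

paxzin would need ornarc and qilarc (R3), but qilarc is never obtained.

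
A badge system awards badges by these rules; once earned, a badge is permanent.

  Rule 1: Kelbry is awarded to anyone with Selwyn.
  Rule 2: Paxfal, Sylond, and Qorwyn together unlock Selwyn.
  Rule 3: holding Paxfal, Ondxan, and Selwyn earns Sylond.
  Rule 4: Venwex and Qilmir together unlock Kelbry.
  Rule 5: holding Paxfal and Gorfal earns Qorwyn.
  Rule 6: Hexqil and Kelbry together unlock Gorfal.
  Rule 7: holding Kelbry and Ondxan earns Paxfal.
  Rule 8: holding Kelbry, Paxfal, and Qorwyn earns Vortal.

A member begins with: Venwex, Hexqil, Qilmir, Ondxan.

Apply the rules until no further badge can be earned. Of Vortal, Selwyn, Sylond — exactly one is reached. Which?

Vortal

With Venwex and Qilmir, Kelbry is earned (Rule 4).
With Hexqil and Kelbry, Gorfal is earned (Rule 6).
With Kelbry and Ondxan, Paxfal is earned (Rule 7).
With Paxfal and Gorfal, Qorwyn is earned (Rule 5).
With Kelbry, Paxfal, and Qorwyn, Vortal is earned (Rule 8).
Sylond would need Paxfal, Ondxan, and Selwyn (Rule 3), but Selwyn is never earned. Selwyn would need Paxfal, Sylond, and Qorwyn (Rule 2), but Sylond is never earned.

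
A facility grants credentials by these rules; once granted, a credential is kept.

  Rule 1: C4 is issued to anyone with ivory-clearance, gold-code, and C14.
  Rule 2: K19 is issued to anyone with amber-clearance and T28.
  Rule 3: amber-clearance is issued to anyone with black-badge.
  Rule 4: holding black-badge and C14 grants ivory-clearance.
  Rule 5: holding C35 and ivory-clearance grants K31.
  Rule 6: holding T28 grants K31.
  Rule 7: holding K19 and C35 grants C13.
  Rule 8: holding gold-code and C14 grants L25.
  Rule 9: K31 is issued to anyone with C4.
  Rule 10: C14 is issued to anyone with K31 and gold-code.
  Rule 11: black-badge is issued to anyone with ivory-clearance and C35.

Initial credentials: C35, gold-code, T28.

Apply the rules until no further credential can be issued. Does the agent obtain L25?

Yes

Holding T28 grants K31 (Rule 6).
Holding K31 and gold-code grants C14 (Rule 10).
Holding gold-code and C14 grants L25 (Rule 8).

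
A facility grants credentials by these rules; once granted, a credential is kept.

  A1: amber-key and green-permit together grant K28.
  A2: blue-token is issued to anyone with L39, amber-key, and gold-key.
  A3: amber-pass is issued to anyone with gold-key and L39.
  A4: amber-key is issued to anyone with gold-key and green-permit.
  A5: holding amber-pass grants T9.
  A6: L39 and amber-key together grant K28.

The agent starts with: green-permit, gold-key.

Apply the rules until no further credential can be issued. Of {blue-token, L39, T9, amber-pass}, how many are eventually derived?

blue-token would need L39, amber-key, and gold-key (A2), but L39 is never granted.
No rule produces L39, and it is not given.
T9 would need amber-pass (A5), but amber-pass is never granted.
amber-pass would need gold-key and L39 (A3), but L39 is never granted.
None of the 4 are reached.

0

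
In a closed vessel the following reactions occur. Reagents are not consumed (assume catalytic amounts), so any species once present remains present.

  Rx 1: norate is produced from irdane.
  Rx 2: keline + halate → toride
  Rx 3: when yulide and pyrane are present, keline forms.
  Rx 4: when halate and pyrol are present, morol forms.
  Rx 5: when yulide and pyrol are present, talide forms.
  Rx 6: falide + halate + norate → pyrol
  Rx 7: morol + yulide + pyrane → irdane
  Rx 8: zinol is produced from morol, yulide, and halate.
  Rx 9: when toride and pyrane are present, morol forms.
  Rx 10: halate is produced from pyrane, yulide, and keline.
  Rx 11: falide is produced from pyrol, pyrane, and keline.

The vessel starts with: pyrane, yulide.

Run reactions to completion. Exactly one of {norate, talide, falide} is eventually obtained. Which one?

yulide and pyrane present → keline forms (Rx 3).
pyrane, yulide, and keline present → halate forms (Rx 10).
keline and halate present → toride forms (Rx 2).
toride and pyrane present → morol forms (Rx 9).
morol, yulide, and pyrane present → irdane forms (Rx 7).
irdane present → norate forms (Rx 1).
falide would need pyrol, pyrane, and keline (Rx 11), but pyrol never forms. talide would need yulide and pyrol (Rx 5), but pyrol never forms.

norate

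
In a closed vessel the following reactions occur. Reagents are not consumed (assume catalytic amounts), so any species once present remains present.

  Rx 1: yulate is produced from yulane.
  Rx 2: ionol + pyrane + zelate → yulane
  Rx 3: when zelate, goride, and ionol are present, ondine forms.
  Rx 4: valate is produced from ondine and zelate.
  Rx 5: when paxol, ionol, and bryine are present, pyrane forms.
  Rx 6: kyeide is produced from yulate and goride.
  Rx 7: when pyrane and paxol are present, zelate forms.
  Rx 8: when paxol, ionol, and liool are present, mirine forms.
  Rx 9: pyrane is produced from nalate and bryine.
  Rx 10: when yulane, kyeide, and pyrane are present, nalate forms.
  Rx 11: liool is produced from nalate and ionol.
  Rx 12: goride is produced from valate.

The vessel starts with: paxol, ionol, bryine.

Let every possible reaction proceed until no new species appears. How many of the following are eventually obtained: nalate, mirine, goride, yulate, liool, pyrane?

2

paxol, ionol, and bryine present → pyrane forms (Rx 5).
pyrane and paxol present → zelate forms (Rx 7).
ionol, pyrane, and zelate present → yulane forms (Rx 2).
yulane present → yulate forms (Rx 1).
nalate would need yulane, kyeide, and pyrane (Rx 10), but kyeide never forms.
mirine would need paxol, ionol, and liool (Rx 8), but liool never forms.
goride would need valate (Rx 12), but valate never forms.
yulate: reached.
liool would need nalate and ionol (Rx 11), but nalate never forms.
pyrane: reached.
Reached: yulate and pyrane — 2 of the 6.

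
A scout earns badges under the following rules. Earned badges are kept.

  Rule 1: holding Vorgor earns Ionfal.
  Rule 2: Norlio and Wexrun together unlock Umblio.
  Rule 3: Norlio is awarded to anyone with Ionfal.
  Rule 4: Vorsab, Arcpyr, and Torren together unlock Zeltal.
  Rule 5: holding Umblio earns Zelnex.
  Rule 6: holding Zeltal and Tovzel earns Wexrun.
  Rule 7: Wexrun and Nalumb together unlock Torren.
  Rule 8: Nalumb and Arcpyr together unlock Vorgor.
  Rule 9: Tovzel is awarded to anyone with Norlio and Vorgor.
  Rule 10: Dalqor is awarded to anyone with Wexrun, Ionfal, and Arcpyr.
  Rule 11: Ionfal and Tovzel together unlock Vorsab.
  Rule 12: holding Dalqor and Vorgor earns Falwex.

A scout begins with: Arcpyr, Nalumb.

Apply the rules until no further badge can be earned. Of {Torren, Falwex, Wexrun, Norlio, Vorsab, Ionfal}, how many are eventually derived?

3

With Nalumb and Arcpyr, Vorgor is earned (Rule 8).
With Vorgor, Ionfal is earned (Rule 1).
With Ionfal, Norlio is earned (Rule 3).
With Norlio and Vorgor, Tovzel is earned (Rule 9).
With Ionfal and Tovzel, Vorsab is earned (Rule 11).
Torren would need Wexrun and Nalumb (Rule 7), but Wexrun is never earned.
Falwex would need Dalqor and Vorgor (Rule 12), but Dalqor is never earned.
Wexrun would need Zeltal and Tovzel (Rule 6), but Zeltal is never earned.
Norlio: reached.
Vorsab: reached.
Ionfal: reached.
Reached: Norlio, Vorsab, and Ionfal — 3 of the 6.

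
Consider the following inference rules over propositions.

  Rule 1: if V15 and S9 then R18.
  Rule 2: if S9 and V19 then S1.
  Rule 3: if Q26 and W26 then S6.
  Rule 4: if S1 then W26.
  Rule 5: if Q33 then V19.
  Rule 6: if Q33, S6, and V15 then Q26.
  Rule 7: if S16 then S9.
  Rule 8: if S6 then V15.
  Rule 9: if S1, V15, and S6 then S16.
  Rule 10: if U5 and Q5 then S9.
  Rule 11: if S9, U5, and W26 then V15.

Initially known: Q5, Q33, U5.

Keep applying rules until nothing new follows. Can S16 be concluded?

No

S16 would need S1, V15, and S6 (Rule 9), but S6 is never established.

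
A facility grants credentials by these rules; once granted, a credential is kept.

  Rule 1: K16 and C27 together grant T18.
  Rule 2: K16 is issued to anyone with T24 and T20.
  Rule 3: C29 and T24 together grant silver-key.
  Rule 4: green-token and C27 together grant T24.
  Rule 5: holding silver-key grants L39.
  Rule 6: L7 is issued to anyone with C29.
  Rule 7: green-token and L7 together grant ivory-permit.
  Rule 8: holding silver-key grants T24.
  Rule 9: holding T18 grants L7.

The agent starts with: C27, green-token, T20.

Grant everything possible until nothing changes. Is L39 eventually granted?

L39 would need silver-key (Rule 5), but silver-key is never granted.

No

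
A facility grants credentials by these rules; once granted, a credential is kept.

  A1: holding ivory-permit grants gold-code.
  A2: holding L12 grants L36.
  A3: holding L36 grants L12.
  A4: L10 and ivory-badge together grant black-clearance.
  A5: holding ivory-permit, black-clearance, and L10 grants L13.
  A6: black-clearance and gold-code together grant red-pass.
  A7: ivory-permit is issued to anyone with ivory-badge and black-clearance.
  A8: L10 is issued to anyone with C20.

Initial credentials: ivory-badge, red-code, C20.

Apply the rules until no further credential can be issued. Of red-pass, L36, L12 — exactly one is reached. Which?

Holding C20 grants L10 (A8).
Holding L10 and ivory-badge grants black-clearance (A4).
Holding ivory-badge and black-clearance grants ivory-permit (A7).
Holding ivory-permit grants gold-code (A1).
Holding black-clearance and gold-code grants red-pass (A6).
L12 would need L36 (A3), but L36 is never granted. L36 would need L12 (A2), but L12 is never granted.

red-pass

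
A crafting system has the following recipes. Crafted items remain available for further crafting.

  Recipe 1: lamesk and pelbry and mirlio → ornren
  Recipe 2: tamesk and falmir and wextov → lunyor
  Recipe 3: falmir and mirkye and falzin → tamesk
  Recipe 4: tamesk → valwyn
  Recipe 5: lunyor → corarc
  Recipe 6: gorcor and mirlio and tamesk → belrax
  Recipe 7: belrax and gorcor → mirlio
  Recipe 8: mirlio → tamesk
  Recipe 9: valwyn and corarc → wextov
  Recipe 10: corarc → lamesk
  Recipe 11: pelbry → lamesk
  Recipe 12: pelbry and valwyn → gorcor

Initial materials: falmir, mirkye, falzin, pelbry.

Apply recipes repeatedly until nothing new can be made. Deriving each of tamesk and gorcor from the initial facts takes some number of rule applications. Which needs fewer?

tamesk

tamesk: Using Recipe 3, falmir, mirkye, and falzin make tamesk. [1 rule application]
gorcor: falmir and mirkye and falzin → tamesk (Recipe 3). Using Recipe 4, tamesk makes valwyn. pelbry and valwyn → gorcor (Recipe 12). [3 rule applications]
tamesk needs fewer.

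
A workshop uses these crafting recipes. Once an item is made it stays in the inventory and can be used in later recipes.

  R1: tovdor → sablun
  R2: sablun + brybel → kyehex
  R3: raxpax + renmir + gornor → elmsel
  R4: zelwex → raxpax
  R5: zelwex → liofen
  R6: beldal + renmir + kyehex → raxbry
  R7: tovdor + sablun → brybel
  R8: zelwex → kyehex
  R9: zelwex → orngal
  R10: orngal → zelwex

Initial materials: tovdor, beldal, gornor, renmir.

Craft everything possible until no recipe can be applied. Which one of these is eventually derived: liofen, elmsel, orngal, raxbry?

raxbry

Using R1, tovdor makes sablun.
tovdor + sablun → brybel (R7).
Using R2, sablun and brybel make kyehex.
Using R6, beldal, renmir, and kyehex make raxbry.
liofen would need zelwex (R5), but zelwex is never obtained. orngal would need zelwex (R9), but zelwex is never obtained. elmsel would need raxpax, renmir, and gornor (R3), but raxpax is never obtained.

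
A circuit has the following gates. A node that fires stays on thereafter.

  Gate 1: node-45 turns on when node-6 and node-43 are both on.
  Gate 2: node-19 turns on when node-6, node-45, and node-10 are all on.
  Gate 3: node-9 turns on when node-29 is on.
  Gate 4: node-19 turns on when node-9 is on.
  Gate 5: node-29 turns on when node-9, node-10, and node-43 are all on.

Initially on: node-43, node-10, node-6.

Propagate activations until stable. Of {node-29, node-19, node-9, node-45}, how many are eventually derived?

node-6 and node-43 are on, so node-45 turns on (Gate 1).
Gate 2: node-6, node-45, and node-10 on → node-19 on.
node-29 would need node-9, node-10, and node-43 (Gate 5), but node-9 never turns on.
node-19: reached.
node-9 would need node-29 (Gate 3), but node-29 never turns on.
node-45: reached.
Reached: node-19 and node-45 — 2 of the 4.

2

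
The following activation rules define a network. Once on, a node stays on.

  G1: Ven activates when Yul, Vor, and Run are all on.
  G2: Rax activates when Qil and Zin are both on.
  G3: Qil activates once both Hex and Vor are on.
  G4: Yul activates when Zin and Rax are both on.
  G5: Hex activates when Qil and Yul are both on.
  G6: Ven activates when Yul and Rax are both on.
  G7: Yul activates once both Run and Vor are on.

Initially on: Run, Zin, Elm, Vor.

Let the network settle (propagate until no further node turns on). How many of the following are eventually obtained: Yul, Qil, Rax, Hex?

Run and Vor are on, so Yul activates (G7).
Yul: reached.
Qil would need Hex and Vor (G3), but Hex never turns on.
Rax would need Qil and Zin (G2), but Qil never turns on.
Hex would need Qil and Yul (G5), but Qil never turns on.
Reached: Yul — 1 of the 4.

1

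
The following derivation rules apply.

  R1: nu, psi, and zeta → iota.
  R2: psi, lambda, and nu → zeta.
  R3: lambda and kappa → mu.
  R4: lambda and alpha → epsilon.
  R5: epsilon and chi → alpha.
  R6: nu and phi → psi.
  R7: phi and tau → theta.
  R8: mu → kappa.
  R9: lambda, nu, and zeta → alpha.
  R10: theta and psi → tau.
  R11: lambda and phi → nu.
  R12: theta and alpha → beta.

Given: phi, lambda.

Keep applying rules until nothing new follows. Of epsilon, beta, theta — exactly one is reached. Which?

lambda and phi hold, so nu follows (R11).
nu and phi hold, so psi follows (R6).
From psi, lambda, and nu, R2 gives zeta.
From lambda, nu, and zeta, R9 gives alpha.
lambda and alpha hold, so epsilon follows (R4).
beta would need theta and alpha (R12), but theta is never established. theta would need phi and tau (R7), but tau is never established.

epsilon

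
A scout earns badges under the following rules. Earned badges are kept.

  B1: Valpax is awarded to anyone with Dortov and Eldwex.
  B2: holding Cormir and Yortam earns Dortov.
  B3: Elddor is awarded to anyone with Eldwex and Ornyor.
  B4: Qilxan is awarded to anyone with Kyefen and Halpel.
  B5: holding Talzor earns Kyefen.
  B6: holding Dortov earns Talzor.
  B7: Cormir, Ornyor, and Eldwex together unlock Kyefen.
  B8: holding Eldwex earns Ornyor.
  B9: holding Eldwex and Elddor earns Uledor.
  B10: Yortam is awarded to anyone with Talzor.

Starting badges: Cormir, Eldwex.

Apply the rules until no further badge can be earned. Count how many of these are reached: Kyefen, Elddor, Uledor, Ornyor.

With Eldwex, Ornyor is earned (B8).
With Cormir, Ornyor, and Eldwex, Kyefen is earned (B7).
With Eldwex and Ornyor, Elddor is earned (B3).
With Eldwex and Elddor, Uledor is earned (B9).
Kyefen: reached.
Elddor: reached.
Uledor: reached.
Ornyor: reached.
All 4 are reached.

4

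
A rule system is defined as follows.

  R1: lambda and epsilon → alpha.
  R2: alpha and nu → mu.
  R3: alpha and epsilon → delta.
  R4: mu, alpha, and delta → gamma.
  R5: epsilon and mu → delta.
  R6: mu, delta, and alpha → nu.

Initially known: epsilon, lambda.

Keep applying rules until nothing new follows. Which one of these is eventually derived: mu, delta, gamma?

lambda and epsilon hold, so alpha follows (R1).
alpha and epsilon hold, so delta follows (R3).
mu would need alpha and nu (R2), but nu is never established. gamma would need mu, alpha, and delta (R4), but mu is never established.

delta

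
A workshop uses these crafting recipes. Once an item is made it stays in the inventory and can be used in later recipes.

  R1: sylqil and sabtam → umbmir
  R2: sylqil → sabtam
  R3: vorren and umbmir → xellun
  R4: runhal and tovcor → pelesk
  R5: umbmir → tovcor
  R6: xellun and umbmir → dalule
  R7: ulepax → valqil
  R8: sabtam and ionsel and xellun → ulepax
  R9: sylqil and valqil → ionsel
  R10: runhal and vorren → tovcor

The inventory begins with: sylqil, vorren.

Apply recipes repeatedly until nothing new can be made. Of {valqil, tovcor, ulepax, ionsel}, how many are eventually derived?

Using R2, sylqil makes sabtam.
sylqil and sabtam → umbmir (R1).
umbmir → tovcor (R5).
valqil would need ulepax (R7), but ulepax is never obtained.
tovcor: reached.
ulepax would need sabtam, ionsel, and xellun (R8), but ionsel is never obtained.
ionsel would need sylqil and valqil (R9), but valqil is never obtained.
Reached: tovcor — 1 of the 4.

1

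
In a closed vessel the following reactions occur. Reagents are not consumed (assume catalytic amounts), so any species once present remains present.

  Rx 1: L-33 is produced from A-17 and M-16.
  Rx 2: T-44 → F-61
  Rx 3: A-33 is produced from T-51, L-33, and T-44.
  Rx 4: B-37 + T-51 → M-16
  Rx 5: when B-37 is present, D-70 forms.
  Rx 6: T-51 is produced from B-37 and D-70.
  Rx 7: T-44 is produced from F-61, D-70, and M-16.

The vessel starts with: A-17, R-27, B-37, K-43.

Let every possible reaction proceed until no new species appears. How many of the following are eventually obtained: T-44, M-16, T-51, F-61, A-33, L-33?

B-37 present → D-70 forms (Rx 5).
B-37 and D-70 present → T-51 forms (Rx 6).
B-37 and T-51 present → M-16 forms (Rx 4).
A-17 and M-16 present → L-33 forms (Rx 1).
T-44 would need F-61, D-70, and M-16 (Rx 7), but F-61 never forms.
M-16: reached.
T-51: reached.
F-61 would need T-44 (Rx 2), but T-44 never forms.
A-33 would need T-51, L-33, and T-44 (Rx 3), but T-44 never forms.
L-33: reached.
Reached: M-16, T-51, and L-33 — 3 of the 6.

3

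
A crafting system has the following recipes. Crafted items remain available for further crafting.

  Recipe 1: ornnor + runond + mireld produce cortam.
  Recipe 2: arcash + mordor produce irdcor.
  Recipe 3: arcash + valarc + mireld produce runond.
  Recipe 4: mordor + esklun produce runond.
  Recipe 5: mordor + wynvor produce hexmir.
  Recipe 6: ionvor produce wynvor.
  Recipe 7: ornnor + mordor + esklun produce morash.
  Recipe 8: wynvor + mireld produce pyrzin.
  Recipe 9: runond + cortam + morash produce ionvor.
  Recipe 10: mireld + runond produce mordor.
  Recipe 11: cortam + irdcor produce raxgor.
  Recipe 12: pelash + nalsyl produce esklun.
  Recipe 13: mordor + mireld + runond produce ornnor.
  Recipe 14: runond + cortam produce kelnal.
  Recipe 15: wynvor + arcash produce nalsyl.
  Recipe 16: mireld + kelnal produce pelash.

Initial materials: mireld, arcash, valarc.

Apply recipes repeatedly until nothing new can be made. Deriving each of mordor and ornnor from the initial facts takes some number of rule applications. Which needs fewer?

mordor

mordor: arcash + valarc + mireld → runond (Recipe 3). mireld + runond → mordor (Recipe 10). [2 rule applications]
ornnor: Using Recipe 3, arcash, valarc, and mireld make runond. mireld + runond → mordor (Recipe 10). mordor + mireld + runond → ornnor (Recipe 13). [3 rule applications]
mordor needs fewer.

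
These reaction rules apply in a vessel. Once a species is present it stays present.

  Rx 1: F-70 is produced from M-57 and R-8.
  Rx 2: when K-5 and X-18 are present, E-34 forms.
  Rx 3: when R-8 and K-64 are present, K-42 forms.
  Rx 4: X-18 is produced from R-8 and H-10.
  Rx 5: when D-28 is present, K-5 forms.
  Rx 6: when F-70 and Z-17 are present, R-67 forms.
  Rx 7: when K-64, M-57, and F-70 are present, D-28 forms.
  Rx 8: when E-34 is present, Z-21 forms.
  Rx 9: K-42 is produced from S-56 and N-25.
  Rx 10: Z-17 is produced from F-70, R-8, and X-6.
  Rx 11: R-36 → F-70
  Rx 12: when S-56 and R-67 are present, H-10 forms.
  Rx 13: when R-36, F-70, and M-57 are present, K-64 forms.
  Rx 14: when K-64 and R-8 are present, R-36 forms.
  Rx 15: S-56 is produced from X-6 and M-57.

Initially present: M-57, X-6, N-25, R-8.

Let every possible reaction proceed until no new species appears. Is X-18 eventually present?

X-6 and M-57 present → S-56 forms (Rx 15).
M-57 and R-8 present → F-70 forms (Rx 1).
F-70, R-8, and X-6 present → Z-17 forms (Rx 10).
F-70 and Z-17 present → R-67 forms (Rx 6).
S-56 and R-67 present → H-10 forms (Rx 12).
R-8 and H-10 present → X-18 forms (Rx 4).

Yes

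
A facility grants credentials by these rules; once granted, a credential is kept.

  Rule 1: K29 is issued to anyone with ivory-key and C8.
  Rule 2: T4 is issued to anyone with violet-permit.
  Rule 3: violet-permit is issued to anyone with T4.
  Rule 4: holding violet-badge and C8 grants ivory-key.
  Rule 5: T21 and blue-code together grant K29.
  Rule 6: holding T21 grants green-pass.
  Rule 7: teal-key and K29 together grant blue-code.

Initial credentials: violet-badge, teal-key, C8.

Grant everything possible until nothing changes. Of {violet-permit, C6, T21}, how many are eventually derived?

0

violet-permit would need T4 (Rule 3), but T4 is never granted.
No rule produces C6, and it is not given.
No rule produces T21, and it is not given.
None of the 3 are reached.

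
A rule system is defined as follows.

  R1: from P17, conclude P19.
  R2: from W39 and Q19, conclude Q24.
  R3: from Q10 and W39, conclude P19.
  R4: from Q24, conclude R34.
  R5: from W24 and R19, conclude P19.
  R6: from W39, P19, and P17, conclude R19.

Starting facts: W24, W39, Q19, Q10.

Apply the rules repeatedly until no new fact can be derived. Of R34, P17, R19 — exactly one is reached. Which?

W39 and Q19 hold, so Q24 follows (R2).
Q24 holds, so R34 follows (R4).
R19 would need W39, P19, and P17 (R6), but P17 is never established. No rule produces P17, and it is not given.

R34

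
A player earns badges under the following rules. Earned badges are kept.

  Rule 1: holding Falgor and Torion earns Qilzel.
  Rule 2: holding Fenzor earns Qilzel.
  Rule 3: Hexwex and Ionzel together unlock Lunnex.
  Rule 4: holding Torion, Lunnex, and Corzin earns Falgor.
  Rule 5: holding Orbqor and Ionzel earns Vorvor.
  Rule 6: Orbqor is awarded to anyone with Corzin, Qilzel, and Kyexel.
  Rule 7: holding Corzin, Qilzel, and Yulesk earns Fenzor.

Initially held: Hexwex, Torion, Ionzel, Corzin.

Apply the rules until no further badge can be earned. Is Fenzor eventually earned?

No

Fenzor would need Corzin, Qilzel, and Yulesk (Rule 7), but Yulesk is never earned.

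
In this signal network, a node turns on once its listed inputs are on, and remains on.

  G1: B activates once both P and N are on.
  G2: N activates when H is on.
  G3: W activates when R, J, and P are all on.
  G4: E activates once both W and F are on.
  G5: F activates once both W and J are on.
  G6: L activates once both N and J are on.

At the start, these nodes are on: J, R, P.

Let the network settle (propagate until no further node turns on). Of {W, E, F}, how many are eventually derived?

G3: R, J, and P on → W on.
W and J are on, so F activates (G5).
G4: W and F on → E on.
W: reached.
E: reached.
F: reached.
All 3 are reached.

3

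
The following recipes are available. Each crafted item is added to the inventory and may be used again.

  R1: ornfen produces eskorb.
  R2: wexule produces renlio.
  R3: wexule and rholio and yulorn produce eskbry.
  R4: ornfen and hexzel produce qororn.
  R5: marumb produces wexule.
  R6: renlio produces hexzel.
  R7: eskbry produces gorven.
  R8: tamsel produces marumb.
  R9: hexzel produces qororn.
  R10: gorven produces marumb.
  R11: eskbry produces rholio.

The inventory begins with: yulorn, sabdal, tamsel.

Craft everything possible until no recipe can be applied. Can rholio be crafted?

No

rholio would need eskbry (R11), but eskbry is never obtained.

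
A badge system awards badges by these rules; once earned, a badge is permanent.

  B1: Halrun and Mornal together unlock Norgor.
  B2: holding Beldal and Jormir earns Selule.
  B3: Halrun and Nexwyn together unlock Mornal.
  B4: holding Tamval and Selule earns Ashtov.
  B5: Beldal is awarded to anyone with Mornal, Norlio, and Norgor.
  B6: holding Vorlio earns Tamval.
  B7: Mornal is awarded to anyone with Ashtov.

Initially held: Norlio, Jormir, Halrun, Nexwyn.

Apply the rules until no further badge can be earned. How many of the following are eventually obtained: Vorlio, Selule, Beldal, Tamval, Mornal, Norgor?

With Halrun and Nexwyn, Mornal is earned (B3).
With Halrun and Mornal, Norgor is earned (B1).
With Mornal, Norlio, and Norgor, Beldal is earned (B5).
With Beldal and Jormir, Selule is earned (B2).
No rule produces Vorlio, and it is not given.
Selule: reached.
Beldal: reached.
Tamval would need Vorlio (B6), but Vorlio is never earned.
Mornal: reached.
Norgor: reached.
Reached: Selule, Beldal, Mornal, and Norgor — 4 of the 6.

4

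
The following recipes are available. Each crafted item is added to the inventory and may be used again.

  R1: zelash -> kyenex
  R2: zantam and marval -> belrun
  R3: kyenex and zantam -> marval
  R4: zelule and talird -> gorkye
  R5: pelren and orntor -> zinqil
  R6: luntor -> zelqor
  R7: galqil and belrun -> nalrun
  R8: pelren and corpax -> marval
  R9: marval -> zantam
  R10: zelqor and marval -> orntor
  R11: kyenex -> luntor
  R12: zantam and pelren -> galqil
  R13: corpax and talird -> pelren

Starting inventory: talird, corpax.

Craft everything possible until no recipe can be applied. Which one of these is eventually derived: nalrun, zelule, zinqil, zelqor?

nalrun

Using R13, corpax and talird make pelren.
pelren and corpax -> marval (R8).
marval -> zantam (R9).
zantam and marval -> belrun (R2).
Using R12, zantam and pelren make galqil.
Using R7, galqil and belrun make nalrun.
zinqil would need pelren and orntor (R5), but orntor is never obtained. zelqor would need luntor (R6), but luntor is never obtained. No rule produces zelule, and it is not given.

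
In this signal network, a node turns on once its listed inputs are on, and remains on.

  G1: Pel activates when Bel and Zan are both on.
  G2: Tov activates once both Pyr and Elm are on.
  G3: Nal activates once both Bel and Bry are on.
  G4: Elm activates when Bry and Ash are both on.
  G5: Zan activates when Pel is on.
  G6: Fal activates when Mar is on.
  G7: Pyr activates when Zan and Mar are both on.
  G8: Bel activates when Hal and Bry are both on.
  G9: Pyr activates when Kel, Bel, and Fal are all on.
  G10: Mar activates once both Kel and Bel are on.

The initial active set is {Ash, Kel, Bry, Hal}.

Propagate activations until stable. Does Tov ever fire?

Hal and Bry are on, so Bel activates (G8).
G4: Bry and Ash on → Elm on.
Kel and Bel are on, so Mar activates (G10).
Mar is on, so Fal activates (G6).
G9: Kel, Bel, and Fal on → Pyr on.
Pyr and Elm are on, so Tov activates (G2).

Yes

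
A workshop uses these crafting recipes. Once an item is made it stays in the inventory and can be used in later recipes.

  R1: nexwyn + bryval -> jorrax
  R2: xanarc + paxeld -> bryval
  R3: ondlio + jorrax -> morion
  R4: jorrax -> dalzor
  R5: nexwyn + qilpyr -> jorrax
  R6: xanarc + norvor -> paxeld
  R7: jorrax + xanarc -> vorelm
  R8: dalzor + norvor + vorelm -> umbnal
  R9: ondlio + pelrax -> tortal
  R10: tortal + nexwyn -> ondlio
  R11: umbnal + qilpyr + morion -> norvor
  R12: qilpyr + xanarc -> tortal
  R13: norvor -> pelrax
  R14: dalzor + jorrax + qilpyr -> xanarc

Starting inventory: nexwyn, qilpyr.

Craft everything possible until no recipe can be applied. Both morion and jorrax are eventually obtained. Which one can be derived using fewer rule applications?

jorrax

jorrax: nexwyn + qilpyr -> jorrax (R5). [1 rule application]
morion: Using R5, nexwyn and qilpyr make jorrax. Using R4, jorrax makes dalzor. dalzor + jorrax + qilpyr -> xanarc (R14). qilpyr + xanarc -> tortal (R12). Using R10, tortal and nexwyn make ondlio. ondlio + jorrax -> morion (R3). [6 rule applications]
jorrax needs fewer.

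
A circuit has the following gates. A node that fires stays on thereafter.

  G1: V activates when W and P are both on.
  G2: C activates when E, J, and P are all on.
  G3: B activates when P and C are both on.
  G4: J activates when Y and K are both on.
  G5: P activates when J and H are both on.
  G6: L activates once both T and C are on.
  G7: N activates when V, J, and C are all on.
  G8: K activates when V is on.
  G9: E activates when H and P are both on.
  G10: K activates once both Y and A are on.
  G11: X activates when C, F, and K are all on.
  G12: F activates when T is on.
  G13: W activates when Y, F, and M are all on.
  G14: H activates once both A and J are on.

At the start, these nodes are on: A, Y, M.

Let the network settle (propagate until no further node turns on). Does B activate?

G10: Y and A on → K on.
G4: Y and K on → J on.
G14: A and J on → H on.
G5: J and H on → P on.
G9: H and P on → E on.
G2: E, J, and P on → C on.
G3: P and C on → B on.

Yes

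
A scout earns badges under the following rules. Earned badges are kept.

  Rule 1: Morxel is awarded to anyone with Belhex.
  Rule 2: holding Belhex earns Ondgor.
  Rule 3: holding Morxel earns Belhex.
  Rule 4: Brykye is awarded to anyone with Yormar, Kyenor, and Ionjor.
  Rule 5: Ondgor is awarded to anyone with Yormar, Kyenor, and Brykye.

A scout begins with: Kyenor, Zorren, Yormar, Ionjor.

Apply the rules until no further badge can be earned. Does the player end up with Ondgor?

Yes

With Yormar, Kyenor, and Ionjor, Brykye is earned (Rule 4).
With Yormar, Kyenor, and Brykye, Ondgor is earned (Rule 5).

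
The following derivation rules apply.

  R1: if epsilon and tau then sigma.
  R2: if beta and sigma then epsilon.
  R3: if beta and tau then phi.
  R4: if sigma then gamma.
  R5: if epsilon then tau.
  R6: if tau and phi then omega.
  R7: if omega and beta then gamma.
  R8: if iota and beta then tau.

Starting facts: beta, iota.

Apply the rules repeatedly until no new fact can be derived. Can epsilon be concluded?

epsilon would need beta and sigma (R2), but sigma is never established.

No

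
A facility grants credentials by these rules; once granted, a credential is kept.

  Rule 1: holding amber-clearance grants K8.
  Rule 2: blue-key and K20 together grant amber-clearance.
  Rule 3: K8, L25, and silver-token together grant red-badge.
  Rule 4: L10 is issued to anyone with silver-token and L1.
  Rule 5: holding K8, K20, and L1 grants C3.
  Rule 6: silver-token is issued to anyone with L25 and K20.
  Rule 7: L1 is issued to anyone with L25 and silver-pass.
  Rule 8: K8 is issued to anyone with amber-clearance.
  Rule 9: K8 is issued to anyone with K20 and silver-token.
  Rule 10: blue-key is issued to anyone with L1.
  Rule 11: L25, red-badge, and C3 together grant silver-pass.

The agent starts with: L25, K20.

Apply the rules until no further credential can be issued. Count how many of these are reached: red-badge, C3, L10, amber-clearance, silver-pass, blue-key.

Holding L25 and K20 grants silver-token (Rule 6).
Holding K20 and silver-token grants K8 (Rule 9).
Holding K8, L25, and silver-token grants red-badge (Rule 3).
red-badge: reached.
C3 would need K8, K20, and L1 (Rule 5), but L1 is never granted.
L10 would need silver-token and L1 (Rule 4), but L1 is never granted.
amber-clearance would need blue-key and K20 (Rule 2), but blue-key is never granted.
silver-pass would need L25, red-badge, and C3 (Rule 11), but C3 is never granted.
blue-key would need L1 (Rule 10), but L1 is never granted.
Reached: red-badge — 1 of the 6.

1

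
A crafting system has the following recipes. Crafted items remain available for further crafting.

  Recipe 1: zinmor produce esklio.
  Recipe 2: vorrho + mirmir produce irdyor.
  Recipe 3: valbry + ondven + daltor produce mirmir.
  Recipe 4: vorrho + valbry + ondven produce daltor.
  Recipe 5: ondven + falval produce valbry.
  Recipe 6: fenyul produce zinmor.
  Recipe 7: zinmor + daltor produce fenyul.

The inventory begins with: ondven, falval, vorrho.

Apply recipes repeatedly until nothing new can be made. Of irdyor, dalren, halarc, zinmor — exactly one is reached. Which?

irdyor

Using Recipe 5, ondven and falval make valbry.
Using Recipe 4, vorrho, valbry, and ondven make daltor.
Using Recipe 3, valbry, ondven, and daltor make mirmir.
vorrho + mirmir → irdyor (Recipe 2).
No rule produces halarc, and it is not given. zinmor would need fenyul (Recipe 6), but fenyul is never obtained. No rule produces dalren, and it is not given.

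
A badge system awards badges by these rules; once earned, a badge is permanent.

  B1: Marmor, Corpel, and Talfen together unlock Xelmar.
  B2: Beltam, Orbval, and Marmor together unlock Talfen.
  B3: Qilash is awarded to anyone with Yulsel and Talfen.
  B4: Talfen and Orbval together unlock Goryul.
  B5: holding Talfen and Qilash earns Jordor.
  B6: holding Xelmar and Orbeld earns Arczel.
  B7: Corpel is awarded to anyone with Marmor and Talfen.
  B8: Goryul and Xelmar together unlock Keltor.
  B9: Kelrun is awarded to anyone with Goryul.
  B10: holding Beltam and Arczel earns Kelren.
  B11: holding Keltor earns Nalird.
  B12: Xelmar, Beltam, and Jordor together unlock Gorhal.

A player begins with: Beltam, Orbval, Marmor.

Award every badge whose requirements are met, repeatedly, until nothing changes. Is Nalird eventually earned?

Yes

With Beltam, Orbval, and Marmor, Talfen is earned (B2).
With Marmor and Talfen, Corpel is earned (B7).
With Talfen and Orbval, Goryul is earned (B4).
With Marmor, Corpel, and Talfen, Xelmar is earned (B1).
With Goryul and Xelmar, Keltor is earned (B8).
With Keltor, Nalird is earned (B11).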